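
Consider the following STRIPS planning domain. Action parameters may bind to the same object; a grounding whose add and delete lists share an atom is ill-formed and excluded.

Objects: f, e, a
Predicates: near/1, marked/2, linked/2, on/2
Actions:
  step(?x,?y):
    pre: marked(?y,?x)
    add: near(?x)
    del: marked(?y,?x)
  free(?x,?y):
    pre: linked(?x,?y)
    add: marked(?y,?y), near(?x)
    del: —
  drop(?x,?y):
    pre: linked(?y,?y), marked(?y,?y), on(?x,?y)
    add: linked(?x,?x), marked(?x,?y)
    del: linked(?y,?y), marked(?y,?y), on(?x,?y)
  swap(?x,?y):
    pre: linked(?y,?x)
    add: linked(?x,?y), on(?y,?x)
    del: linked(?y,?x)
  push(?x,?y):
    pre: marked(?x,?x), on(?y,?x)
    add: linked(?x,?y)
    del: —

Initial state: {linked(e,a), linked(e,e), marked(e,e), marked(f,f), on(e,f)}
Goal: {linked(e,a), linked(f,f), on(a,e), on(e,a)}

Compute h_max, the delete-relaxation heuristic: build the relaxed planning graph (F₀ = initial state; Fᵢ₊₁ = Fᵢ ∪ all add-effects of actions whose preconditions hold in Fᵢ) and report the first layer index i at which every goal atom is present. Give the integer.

F0 = init (5 atoms)
F1 = F0 ∪ {linked(a,e), linked(f,e), marked(a,a), near(e), near(f), on(e,a)}  (11 atoms)
F2 = F1 ∪ {linked(e,f), near(a), on(a,e), on(f,e)}  (15 atoms)
F3 = F2 ∪ {linked(a,a), linked(f,f), marked(a,e), marked(f,e)}  (19 atoms)
goal ⊆ F3  ⇒  h_max = 3

3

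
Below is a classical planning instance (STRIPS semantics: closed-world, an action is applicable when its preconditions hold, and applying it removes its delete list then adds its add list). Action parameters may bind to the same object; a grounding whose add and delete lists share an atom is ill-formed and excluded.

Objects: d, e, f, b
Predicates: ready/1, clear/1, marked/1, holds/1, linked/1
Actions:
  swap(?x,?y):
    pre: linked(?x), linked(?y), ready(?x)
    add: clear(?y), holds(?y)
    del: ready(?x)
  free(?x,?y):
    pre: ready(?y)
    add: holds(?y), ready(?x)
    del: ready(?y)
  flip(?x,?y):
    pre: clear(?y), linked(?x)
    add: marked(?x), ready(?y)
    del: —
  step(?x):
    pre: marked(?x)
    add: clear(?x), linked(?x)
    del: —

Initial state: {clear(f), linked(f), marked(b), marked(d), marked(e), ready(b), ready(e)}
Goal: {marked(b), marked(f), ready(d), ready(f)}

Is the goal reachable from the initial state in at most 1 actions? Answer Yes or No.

1. free(d,e)  →  {clear(f), holds(e), linked(f), marked(b), marked(d), marked(e), ready(b), ready(d)}
2. flip(f,f)  →  {clear(f), holds(e), linked(f), marked(b), marked(d), marked(e), marked(f), ready(b), ready(d), ready(f)}
optimal plan length = 2; 2 > 1

No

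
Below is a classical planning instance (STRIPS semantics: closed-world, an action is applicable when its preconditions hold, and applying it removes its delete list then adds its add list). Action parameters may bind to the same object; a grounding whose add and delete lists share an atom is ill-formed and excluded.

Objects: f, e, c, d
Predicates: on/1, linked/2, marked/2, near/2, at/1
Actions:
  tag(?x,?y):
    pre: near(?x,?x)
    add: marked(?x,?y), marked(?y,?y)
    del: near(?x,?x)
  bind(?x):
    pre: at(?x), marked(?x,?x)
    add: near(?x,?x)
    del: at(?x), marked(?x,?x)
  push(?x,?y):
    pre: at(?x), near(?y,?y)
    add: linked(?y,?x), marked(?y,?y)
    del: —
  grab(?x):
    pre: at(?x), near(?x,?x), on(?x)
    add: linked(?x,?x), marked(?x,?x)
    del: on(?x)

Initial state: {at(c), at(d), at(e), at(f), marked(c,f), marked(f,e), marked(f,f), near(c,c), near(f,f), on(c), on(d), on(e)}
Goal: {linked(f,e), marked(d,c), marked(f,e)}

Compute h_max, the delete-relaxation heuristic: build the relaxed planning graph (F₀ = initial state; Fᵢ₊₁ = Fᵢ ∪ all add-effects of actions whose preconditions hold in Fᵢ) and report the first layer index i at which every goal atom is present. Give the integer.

3

F0 = init (12 atoms)
F1 = F0 ∪ {linked(c,c), linked(c,d), linked(c,e), linked(c,f), linked(f,c), linked(f,d), linked(f,e), linked(f,f), marked(c,c), marked(c,d), marked(c,e), marked(d,d), marked(e,e), marked(f,c), marked(f,d)}  (27 atoms)
F2 = F1 ∪ {near(d,d), near(e,e)}  (29 atoms)
F3 = F2 ∪ {linked(d,c), linked(d,d), linked(d,e), linked(d,f), linked(e,c), linked(e,d), linked(e,e), linked(e,f), marked(d,c), marked(d,e), marked(d,f), marked(e,c), marked(e,d), marked(e,f)}  (43 atoms)
goal ⊆ F3  ⇒  h_max = 3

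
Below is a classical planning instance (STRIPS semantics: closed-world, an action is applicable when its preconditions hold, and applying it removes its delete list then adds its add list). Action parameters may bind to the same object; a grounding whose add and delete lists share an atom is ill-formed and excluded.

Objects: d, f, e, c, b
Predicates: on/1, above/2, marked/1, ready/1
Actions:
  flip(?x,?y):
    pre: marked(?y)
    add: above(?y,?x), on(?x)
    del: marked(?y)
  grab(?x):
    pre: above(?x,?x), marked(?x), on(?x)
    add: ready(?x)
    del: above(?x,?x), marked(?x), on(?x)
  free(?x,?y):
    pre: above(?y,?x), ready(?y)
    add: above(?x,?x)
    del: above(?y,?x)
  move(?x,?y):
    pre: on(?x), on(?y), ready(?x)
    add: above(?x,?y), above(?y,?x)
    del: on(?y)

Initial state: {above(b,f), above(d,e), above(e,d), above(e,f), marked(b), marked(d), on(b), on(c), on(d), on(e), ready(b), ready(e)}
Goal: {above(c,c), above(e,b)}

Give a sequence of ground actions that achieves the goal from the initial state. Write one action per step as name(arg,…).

1. flip(c,b)  →  {above(b,c), above(b,f), above(d,e), above(e,d), above(e,f), marked(d), on(b), on(c), on(d), on(e), ready(b), ready(e)}
2. free(c,b)  →  {above(b,f), above(c,c), above(d,e), above(e,d), above(e,f), marked(d), on(b), on(c), on(d), on(e), ready(b), ready(e)}
3. move(e,b)  →  {above(b,e), above(b,f), above(c,c), above(d,e), above(e,b), above(e,d), above(e,f), marked(d), on(c), on(d), on(e), ready(b), ready(e)}

flip(c,b); free(c,b); move(e,b)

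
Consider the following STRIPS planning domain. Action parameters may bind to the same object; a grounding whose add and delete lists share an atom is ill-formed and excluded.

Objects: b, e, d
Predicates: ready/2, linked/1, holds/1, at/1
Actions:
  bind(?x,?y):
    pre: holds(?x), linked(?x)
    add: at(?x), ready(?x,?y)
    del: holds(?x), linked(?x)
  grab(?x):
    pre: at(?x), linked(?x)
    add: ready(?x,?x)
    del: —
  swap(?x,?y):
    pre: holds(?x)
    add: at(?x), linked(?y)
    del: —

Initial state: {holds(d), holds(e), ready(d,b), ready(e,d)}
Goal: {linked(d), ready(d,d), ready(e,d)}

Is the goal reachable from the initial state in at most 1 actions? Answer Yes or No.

1. swap(d,d)  →  {at(d), holds(d), holds(e), linked(d), ready(d,b), ready(e,d)}
2. grab(d)  →  {at(d), holds(d), holds(e), linked(d), ready(d,b), ready(d,d), ready(e,d)}
optimal plan length = 2; 2 > 1

No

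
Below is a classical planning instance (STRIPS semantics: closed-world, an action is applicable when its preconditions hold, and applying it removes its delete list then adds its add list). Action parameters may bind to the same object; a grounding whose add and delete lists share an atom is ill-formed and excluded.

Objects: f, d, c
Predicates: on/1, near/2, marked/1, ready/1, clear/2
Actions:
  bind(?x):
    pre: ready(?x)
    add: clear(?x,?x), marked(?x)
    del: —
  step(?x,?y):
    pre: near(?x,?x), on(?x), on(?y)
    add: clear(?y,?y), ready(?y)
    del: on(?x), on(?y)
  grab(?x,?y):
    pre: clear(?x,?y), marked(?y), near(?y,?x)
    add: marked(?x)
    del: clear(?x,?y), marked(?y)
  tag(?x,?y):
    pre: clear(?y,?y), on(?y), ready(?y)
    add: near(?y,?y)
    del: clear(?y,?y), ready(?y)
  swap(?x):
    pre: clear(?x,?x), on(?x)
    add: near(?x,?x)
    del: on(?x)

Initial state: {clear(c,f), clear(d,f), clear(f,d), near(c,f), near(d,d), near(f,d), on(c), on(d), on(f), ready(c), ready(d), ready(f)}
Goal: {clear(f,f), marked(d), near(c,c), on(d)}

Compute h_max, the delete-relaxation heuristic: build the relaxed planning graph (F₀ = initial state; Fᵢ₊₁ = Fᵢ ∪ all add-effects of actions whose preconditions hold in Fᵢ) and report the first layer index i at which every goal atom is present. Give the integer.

F0 = init (12 atoms)
F1 = F0 ∪ {clear(c,c), clear(d,d), clear(f,f), marked(c), marked(d), marked(f)}  (18 atoms)
F2 = F1 ∪ {near(c,c), near(f,f)}  (20 atoms)
goal ⊆ F2  ⇒  h_max = 2

2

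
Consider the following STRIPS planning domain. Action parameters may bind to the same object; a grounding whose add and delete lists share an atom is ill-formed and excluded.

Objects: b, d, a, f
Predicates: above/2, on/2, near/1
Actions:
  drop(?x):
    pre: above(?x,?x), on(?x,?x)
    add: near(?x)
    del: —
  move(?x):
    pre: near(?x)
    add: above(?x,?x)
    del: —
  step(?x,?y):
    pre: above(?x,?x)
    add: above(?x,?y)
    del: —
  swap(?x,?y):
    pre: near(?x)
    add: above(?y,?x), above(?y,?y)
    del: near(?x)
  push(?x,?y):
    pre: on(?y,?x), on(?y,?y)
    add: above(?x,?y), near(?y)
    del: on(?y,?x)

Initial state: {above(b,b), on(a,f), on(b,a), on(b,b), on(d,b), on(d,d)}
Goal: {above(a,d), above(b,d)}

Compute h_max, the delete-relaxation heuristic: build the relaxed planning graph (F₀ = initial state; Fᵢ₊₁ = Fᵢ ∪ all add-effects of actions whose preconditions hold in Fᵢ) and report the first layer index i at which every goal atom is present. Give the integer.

F0 = init (6 atoms)
F1 = F0 ∪ {above(a,b), above(b,a), above(b,d), above(b,f), above(d,d), near(b), near(d)}  (13 atoms)
F2 = F1 ∪ {above(a,a), above(a,d), above(d,a), above(d,b), above(d,f), above(f,b), above(f,d), above(f,f)}  (21 atoms)
goal ⊆ F2  ⇒  h_max = 2

2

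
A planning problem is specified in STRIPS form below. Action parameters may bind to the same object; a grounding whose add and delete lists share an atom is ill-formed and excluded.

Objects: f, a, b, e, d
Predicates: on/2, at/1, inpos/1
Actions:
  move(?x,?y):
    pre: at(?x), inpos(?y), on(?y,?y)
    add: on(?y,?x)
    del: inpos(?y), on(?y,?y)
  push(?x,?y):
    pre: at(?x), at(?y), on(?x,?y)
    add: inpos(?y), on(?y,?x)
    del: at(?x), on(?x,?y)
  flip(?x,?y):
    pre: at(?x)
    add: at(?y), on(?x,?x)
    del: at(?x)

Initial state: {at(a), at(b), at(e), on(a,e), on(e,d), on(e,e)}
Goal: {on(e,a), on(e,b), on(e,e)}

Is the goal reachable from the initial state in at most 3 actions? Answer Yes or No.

1. push(a,e)  →  {at(b), at(e), inpos(e), on(e,a), on(e,d), on(e,e)}
2. move(b,e)  →  {at(b), at(e), on(e,a), on(e,b), on(e,d)}
3. flip(e,f)  →  {at(b), at(f), on(e,a), on(e,b), on(e,d), on(e,e)}
optimal plan length = 3; 3 ≤ 3

Yes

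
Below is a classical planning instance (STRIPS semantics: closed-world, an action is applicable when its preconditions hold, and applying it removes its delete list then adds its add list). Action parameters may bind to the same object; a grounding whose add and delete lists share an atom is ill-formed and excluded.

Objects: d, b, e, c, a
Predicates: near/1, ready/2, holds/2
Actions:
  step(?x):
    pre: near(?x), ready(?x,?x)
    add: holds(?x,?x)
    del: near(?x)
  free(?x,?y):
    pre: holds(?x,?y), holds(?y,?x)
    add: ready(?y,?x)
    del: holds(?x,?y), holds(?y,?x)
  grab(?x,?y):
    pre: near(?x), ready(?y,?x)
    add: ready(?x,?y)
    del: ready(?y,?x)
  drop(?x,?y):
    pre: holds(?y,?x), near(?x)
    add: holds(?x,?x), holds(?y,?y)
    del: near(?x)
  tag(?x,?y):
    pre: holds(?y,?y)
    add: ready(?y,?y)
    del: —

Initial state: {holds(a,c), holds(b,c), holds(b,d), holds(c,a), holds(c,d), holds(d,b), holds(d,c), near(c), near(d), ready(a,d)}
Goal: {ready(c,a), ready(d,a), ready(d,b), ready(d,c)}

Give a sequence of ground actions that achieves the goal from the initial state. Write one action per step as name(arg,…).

1. free(b,d)  →  {holds(a,c), holds(b,c), holds(c,a), holds(c,d), holds(d,c), near(c), near(d), ready(a,d), ready(d,b)}
2. free(c,d)  →  {holds(a,c), holds(b,c), holds(c,a), near(c), near(d), ready(a,d), ready(d,b), ready(d,c)}
3. free(a,c)  →  {holds(b,c), near(c), near(d), ready(a,d), ready(c,a), ready(d,b), ready(d,c)}
4. grab(d,a)  →  {holds(b,c), near(c), near(d), ready(c,a), ready(d,a), ready(d,b), ready(d,c)}

free(b,d); free(c,d); free(a,c); grab(d,a)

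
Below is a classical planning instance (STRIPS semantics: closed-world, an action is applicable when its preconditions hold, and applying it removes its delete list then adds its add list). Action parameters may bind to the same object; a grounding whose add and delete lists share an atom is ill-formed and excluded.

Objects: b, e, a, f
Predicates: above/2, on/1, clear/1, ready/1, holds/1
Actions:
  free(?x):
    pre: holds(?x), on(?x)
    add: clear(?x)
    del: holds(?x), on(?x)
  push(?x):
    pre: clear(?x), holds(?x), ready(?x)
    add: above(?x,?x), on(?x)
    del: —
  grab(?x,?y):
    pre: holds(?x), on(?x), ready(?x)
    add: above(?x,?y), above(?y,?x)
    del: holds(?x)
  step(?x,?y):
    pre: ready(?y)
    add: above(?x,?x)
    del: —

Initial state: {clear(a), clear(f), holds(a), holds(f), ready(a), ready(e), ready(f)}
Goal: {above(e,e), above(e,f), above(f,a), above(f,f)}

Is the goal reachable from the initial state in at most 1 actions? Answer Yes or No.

1. push(a)  →  {above(a,a), clear(a), clear(f), holds(a), holds(f), on(a), ready(a), ready(e), ready(f)}
2. push(f)  →  {above(a,a), above(f,f), clear(a), clear(f), holds(a), holds(f), on(a), on(f), ready(a), ready(e), ready(f)}
3. grab(a,f)  →  {above(a,a), above(a,f), above(f,a), above(f,f), clear(a), clear(f), holds(f), on(a), on(f), ready(a), ready(e), ready(f)}
4. grab(f,e)  →  {above(a,a), above(a,f), above(e,f), above(f,a), above(f,e), above(f,f), clear(a), clear(f), on(a), on(f), ready(a), ready(e), ready(f)}
5. step(e,e)  →  {above(a,a), above(a,f), above(e,e), above(e,f), above(f,a), above(f,e), above(f,f), clear(a), clear(f), on(a), on(f), ready(a), ready(e), ready(f)}
optimal plan length = 5; 5 > 1

No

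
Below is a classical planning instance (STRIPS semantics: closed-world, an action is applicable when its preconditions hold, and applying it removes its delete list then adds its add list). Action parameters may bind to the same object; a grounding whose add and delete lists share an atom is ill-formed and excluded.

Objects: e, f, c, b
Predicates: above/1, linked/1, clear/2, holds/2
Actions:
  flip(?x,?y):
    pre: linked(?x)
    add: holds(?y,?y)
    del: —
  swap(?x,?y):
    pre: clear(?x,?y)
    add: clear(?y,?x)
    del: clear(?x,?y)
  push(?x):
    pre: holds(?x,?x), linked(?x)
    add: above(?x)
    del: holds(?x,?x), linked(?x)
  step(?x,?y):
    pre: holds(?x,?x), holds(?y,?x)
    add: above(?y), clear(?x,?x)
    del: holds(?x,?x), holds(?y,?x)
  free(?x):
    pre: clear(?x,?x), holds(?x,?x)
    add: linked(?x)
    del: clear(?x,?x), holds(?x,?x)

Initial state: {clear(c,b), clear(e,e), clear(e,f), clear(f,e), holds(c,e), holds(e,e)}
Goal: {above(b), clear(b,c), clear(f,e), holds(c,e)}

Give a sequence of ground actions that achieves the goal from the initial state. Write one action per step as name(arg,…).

swap(c,b); free(e); flip(e,b); step(b,b)

1. swap(c,b)  →  {clear(b,c), clear(e,e), clear(e,f), clear(f,e), holds(c,e), holds(e,e)}
2. free(e)  →  {clear(b,c), clear(e,f), clear(f,e), holds(c,e), linked(e)}
3. flip(e,b)  →  {clear(b,c), clear(e,f), clear(f,e), holds(b,b), holds(c,e), linked(e)}
4. step(b,b)  →  {above(b), clear(b,b), clear(b,c), clear(e,f), clear(f,e), holds(c,e), linked(e)}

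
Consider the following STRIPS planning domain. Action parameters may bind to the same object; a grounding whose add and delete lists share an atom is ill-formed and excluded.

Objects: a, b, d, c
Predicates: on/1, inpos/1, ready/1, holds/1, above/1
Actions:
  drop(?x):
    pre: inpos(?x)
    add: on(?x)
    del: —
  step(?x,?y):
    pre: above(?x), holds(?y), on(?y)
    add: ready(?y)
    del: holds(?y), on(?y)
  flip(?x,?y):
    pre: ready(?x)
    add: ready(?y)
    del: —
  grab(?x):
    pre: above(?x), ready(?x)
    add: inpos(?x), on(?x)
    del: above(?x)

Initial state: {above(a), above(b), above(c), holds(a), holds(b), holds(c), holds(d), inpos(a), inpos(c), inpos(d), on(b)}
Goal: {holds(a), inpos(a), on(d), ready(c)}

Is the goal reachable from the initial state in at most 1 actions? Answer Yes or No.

No

1. drop(d)  →  {above(a), above(b), above(c), holds(a), holds(b), holds(c), holds(d), inpos(a), inpos(c), inpos(d), on(b), on(d)}
2. drop(c)  →  {above(a), above(b), above(c), holds(a), holds(b), holds(c), holds(d), inpos(a), inpos(c), inpos(d), on(b), on(c), on(d)}
3. step(a,c)  →  {above(a), above(b), above(c), holds(a), holds(b), holds(d), inpos(a), inpos(c), inpos(d), on(b), on(d), ready(c)}
optimal plan length = 3; 3 > 1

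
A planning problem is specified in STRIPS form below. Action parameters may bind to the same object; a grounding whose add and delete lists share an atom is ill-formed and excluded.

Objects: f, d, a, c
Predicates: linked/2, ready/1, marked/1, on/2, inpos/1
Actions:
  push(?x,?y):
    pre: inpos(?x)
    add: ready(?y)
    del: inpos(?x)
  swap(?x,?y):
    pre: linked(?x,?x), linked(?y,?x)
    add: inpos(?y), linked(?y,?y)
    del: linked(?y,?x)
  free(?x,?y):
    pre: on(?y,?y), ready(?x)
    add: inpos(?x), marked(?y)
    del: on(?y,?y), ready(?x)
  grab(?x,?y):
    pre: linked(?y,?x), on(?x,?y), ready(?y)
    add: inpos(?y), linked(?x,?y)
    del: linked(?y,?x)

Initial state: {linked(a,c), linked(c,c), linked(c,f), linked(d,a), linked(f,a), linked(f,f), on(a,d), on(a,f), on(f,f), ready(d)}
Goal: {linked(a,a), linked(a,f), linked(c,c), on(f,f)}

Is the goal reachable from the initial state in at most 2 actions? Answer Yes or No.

1. swap(c,a)  →  {inpos(a), linked(a,a), linked(c,c), linked(c,f), linked(d,a), linked(f,a), linked(f,f), on(a,d), on(a,f), on(f,f), ready(d)}
2. push(a,f)  →  {linked(a,a), linked(c,c), linked(c,f), linked(d,a), linked(f,a), linked(f,f), on(a,d), on(a,f), on(f,f), ready(d), ready(f)}
3. grab(a,f)  →  {inpos(f), linked(a,a), linked(a,f), linked(c,c), linked(c,f), linked(d,a), linked(f,f), on(a,d), on(a,f), on(f,f), ready(d), ready(f)}
optimal plan length = 3; 3 > 2

No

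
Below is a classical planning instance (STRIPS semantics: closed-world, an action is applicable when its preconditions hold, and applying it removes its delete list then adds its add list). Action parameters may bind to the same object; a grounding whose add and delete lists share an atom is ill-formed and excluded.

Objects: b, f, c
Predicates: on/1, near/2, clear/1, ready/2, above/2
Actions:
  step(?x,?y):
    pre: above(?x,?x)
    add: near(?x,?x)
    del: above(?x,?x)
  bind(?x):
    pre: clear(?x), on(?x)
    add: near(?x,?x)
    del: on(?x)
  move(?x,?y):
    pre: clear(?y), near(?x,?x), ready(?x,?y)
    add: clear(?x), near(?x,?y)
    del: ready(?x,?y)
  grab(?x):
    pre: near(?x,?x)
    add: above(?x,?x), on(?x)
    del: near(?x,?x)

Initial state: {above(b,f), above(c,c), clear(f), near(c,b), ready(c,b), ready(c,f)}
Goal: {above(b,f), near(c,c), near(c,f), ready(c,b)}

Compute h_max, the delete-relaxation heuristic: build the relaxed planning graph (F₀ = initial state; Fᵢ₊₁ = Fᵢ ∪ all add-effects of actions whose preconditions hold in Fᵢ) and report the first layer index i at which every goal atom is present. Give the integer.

2

F0 = init (6 atoms)
F1 = F0 ∪ {near(c,c)}  (7 atoms)
F2 = F1 ∪ {clear(c), near(c,f), on(c)}  (10 atoms)
goal ⊆ F2  ⇒  h_max = 2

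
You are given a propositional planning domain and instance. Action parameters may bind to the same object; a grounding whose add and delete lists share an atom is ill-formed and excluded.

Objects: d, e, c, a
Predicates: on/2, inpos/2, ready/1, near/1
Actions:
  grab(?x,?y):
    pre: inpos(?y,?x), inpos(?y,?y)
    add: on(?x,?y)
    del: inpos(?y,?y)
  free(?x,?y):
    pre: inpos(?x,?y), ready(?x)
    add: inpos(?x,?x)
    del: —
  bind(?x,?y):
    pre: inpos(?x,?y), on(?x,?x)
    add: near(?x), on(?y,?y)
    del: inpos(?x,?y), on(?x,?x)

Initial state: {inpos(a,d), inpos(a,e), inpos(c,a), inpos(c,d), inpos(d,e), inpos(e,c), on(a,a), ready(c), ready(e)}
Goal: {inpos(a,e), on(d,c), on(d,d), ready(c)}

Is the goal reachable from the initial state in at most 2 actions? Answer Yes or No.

No

1. free(c,d)  →  {inpos(a,d), inpos(a,e), inpos(c,a), inpos(c,c), inpos(c,d), inpos(d,e), inpos(e,c), on(a,a), ready(c), ready(e)}
2. grab(d,c)  →  {inpos(a,d), inpos(a,e), inpos(c,a), inpos(c,d), inpos(d,e), inpos(e,c), on(a,a), on(d,c), ready(c), ready(e)}
3. bind(a,d)  →  {inpos(a,e), inpos(c,a), inpos(c,d), inpos(d,e), inpos(e,c), near(a), on(d,c), on(d,d), ready(c), ready(e)}
optimal plan length = 3; 3 > 2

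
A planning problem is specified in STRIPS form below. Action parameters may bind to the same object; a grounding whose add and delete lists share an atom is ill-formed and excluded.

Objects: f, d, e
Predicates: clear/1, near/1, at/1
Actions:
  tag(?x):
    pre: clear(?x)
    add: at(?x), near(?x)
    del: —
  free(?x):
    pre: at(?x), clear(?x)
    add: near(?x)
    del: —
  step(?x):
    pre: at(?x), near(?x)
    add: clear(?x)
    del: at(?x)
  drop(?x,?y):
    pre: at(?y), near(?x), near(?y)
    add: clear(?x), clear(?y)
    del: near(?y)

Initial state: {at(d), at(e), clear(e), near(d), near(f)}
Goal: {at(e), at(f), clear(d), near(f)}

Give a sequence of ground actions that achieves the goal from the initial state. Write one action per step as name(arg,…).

1. drop(f,d)  →  {at(d), at(e), clear(d), clear(e), clear(f), near(f)}
2. tag(f)  →  {at(d), at(e), at(f), clear(d), clear(e), clear(f), near(f)}

drop(f,d); tag(f)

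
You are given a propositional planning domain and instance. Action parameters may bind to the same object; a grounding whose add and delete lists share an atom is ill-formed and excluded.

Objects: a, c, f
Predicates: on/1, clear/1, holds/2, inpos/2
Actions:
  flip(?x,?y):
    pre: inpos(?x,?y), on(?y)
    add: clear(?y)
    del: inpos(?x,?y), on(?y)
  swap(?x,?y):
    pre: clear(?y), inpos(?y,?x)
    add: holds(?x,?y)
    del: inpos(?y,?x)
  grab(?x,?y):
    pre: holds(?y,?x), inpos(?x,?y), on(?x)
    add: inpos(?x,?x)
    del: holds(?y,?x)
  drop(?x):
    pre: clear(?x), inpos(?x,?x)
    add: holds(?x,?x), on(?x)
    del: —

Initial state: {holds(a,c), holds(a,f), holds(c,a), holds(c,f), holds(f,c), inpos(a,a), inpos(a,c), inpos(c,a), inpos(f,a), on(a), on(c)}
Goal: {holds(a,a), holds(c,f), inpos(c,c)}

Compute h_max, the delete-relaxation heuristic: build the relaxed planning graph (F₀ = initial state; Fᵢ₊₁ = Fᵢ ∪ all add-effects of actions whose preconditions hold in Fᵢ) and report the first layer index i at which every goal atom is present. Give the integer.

2

F0 = init (11 atoms)
F1 = F0 ∪ {clear(a), clear(c), inpos(c,c)}  (14 atoms)
F2 = F1 ∪ {holds(a,a), holds(c,c)}  (16 atoms)
goal ⊆ F2  ⇒  h_max = 2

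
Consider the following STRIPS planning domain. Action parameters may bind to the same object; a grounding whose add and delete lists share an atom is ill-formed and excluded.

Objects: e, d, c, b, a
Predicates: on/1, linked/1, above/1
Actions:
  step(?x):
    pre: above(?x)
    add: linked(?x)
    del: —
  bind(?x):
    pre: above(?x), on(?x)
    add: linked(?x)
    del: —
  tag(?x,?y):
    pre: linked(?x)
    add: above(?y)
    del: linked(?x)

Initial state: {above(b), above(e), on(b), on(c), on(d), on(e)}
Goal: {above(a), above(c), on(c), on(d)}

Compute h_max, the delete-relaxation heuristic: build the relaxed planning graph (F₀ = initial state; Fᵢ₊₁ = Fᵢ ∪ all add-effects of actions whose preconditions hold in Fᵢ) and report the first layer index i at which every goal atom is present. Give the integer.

F0 = init (6 atoms)
F1 = F0 ∪ {linked(b), linked(e)}  (8 atoms)
F2 = F1 ∪ {above(a), above(c), above(d)}  (11 atoms)
goal ⊆ F2  ⇒  h_max = 2

2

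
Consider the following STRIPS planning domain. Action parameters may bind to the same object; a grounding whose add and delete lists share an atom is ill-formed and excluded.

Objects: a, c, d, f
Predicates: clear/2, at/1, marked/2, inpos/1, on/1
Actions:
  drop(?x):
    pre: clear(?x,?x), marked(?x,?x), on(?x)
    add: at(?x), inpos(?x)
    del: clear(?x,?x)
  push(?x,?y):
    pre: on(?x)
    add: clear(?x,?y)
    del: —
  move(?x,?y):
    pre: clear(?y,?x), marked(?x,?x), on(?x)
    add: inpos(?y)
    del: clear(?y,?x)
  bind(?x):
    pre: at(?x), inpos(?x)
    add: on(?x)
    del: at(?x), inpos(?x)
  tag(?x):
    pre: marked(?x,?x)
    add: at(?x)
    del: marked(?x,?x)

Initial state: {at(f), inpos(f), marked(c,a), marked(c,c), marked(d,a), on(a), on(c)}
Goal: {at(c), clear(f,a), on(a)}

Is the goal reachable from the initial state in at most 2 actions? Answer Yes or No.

No

1. bind(f)  →  {marked(c,a), marked(c,c), marked(d,a), on(a), on(c), on(f)}
2. push(f,a)  →  {clear(f,a), marked(c,a), marked(c,c), marked(d,a), on(a), on(c), on(f)}
3. tag(c)  →  {at(c), clear(f,a), marked(c,a), marked(d,a), on(a), on(c), on(f)}
optimal plan length = 3; 3 > 2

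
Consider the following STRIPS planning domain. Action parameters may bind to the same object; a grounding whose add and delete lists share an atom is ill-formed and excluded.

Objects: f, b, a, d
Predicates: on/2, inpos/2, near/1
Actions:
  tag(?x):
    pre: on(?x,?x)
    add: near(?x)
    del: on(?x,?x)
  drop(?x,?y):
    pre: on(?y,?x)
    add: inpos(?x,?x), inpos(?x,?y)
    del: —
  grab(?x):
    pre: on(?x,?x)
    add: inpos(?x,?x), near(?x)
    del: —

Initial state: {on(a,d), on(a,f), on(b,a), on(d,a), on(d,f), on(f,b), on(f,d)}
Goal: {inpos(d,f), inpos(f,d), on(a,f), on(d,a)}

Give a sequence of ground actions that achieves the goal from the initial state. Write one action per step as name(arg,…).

1. drop(f,d)  →  {inpos(f,d), inpos(f,f), on(a,d), on(a,f), on(b,a), on(d,a), on(d,f), on(f,b), on(f,d)}
2. drop(d,f)  →  {inpos(d,d), inpos(d,f), inpos(f,d), inpos(f,f), on(a,d), on(a,f), on(b,a), on(d,a), on(d,f), on(f,b), on(f,d)}

drop(f,d); drop(d,f)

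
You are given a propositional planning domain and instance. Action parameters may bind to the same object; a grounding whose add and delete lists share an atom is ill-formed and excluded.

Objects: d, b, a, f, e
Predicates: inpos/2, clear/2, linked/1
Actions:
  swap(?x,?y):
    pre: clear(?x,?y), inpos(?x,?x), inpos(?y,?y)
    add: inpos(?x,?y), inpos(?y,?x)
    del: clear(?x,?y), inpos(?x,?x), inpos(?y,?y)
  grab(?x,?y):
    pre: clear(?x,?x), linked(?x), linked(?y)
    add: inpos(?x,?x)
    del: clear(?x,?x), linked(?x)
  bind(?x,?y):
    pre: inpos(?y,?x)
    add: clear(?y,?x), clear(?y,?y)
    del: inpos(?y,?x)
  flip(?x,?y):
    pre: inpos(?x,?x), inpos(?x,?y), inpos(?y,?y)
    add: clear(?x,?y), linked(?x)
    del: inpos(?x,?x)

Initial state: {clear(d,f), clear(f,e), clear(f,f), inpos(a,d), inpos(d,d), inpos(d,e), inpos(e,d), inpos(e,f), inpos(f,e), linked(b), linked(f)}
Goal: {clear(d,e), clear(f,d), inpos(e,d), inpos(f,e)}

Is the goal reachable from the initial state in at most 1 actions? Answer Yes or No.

1. grab(f,b)  →  {clear(d,f), clear(f,e), inpos(a,d), inpos(d,d), inpos(d,e), inpos(e,d), inpos(e,f), inpos(f,e), inpos(f,f), linked(b)}
2. swap(d,f)  →  {clear(f,e), inpos(a,d), inpos(d,e), inpos(d,f), inpos(e,d), inpos(e,f), inpos(f,d), inpos(f,e), linked(b)}
3. bind(d,f)  →  {clear(f,d), clear(f,e), clear(f,f), inpos(a,d), inpos(d,e), inpos(d,f), inpos(e,d), inpos(e,f), inpos(f,e), linked(b)}
4. bind(e,d)  →  {clear(d,d), clear(d,e), clear(f,d), clear(f,e), clear(f,f), inpos(a,d), inpos(d,f), inpos(e,d), inpos(e,f), inpos(f,e), linked(b)}
optimal plan length = 4; 4 > 1

No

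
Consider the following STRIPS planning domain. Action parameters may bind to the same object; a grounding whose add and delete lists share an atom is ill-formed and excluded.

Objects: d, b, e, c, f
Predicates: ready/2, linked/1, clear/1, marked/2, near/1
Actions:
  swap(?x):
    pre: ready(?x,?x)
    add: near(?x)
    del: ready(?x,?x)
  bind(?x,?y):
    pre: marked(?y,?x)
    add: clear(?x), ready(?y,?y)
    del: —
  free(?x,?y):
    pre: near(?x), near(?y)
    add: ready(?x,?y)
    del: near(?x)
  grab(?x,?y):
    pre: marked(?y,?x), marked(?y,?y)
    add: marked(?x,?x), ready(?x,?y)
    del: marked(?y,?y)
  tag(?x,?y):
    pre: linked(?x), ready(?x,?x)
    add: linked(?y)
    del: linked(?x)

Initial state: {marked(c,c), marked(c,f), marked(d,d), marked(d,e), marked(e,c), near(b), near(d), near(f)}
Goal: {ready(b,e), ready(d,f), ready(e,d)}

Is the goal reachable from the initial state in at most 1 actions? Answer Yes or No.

No

1. bind(c,e)  →  {clear(c), marked(c,c), marked(c,f), marked(d,d), marked(d,e), marked(e,c), near(b), near(d), near(f), ready(e,e)}
2. swap(e)  →  {clear(c), marked(c,c), marked(c,f), marked(d,d), marked(d,e), marked(e,c), near(b), near(d), near(e), near(f)}
3. free(d,f)  →  {clear(c), marked(c,c), marked(c,f), marked(d,d), marked(d,e), marked(e,c), near(b), near(e), near(f), ready(d,f)}
4. free(b,e)  →  {clear(c), marked(c,c), marked(c,f), marked(d,d), marked(d,e), marked(e,c), near(e), near(f), ready(b,e), ready(d,f)}
5. grab(e,d)  →  {clear(c), marked(c,c), marked(c,f), marked(d,e), marked(e,c), marked(e,e), near(e), near(f), ready(b,e), ready(d,f), ready(e,d)}
optimal plan length = 5; 5 > 1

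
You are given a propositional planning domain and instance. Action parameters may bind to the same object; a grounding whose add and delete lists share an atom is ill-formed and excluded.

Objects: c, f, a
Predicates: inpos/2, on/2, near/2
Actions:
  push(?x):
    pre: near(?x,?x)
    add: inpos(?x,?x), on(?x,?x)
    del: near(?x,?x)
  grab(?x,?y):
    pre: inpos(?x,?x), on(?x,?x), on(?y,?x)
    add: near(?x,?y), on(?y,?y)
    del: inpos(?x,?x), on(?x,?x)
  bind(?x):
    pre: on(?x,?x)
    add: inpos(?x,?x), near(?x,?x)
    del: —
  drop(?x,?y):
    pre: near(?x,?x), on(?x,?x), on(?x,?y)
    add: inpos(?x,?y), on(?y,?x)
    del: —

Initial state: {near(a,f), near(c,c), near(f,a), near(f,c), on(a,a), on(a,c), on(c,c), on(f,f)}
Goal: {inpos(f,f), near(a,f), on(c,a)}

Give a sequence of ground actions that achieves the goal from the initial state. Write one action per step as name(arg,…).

bind(f); bind(a); drop(a,c)

1. bind(f)  →  {inpos(f,f), near(a,f), near(c,c), near(f,a), near(f,c), near(f,f), on(a,a), on(a,c), on(c,c), on(f,f)}
2. bind(a)  →  {inpos(a,a), inpos(f,f), near(a,a), near(a,f), near(c,c), near(f,a), near(f,c), near(f,f), on(a,a), on(a,c), on(c,c), on(f,f)}
3. drop(a,c)  →  {inpos(a,a), inpos(a,c), inpos(f,f), near(a,a), near(a,f), near(c,c), near(f,a), near(f,c), near(f,f), on(a,a), on(a,c), on(c,a), on(c,c), on(f,f)}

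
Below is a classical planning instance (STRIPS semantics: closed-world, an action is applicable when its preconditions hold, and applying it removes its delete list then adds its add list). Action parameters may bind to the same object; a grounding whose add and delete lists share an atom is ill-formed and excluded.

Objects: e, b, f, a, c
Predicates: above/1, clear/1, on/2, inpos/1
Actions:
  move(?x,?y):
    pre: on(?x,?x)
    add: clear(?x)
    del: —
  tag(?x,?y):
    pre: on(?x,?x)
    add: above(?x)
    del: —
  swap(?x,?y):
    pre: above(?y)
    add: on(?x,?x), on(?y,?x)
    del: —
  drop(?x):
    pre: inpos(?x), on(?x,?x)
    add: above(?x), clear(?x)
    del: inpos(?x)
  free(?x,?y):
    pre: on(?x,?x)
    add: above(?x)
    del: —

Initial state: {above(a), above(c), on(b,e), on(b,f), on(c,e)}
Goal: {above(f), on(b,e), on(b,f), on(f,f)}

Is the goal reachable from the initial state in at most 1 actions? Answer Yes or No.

1. swap(f,a)  →  {above(a), above(c), on(a,f), on(b,e), on(b,f), on(c,e), on(f,f)}
2. tag(f,e)  →  {above(a), above(c), above(f), on(a,f), on(b,e), on(b,f), on(c,e), on(f,f)}
optimal plan length = 2; 2 > 1

No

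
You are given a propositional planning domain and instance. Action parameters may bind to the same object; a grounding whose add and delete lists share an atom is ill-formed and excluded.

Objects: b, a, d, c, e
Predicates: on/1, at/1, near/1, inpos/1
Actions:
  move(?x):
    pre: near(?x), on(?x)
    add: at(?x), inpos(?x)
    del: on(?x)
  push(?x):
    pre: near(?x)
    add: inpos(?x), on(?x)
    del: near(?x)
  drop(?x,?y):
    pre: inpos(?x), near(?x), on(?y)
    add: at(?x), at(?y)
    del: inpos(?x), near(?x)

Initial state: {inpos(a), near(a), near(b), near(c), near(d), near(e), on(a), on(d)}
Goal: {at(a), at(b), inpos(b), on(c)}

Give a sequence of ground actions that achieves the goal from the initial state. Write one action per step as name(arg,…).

push(b); push(c); drop(a,b)

1. push(b)  →  {inpos(a), inpos(b), near(a), near(c), near(d), near(e), on(a), on(b), on(d)}
2. push(c)  →  {inpos(a), inpos(b), inpos(c), near(a), near(d), near(e), on(a), on(b), on(c), on(d)}
3. drop(a,b)  →  {at(a), at(b), inpos(b), inpos(c), near(d), near(e), on(a), on(b), on(c), on(d)}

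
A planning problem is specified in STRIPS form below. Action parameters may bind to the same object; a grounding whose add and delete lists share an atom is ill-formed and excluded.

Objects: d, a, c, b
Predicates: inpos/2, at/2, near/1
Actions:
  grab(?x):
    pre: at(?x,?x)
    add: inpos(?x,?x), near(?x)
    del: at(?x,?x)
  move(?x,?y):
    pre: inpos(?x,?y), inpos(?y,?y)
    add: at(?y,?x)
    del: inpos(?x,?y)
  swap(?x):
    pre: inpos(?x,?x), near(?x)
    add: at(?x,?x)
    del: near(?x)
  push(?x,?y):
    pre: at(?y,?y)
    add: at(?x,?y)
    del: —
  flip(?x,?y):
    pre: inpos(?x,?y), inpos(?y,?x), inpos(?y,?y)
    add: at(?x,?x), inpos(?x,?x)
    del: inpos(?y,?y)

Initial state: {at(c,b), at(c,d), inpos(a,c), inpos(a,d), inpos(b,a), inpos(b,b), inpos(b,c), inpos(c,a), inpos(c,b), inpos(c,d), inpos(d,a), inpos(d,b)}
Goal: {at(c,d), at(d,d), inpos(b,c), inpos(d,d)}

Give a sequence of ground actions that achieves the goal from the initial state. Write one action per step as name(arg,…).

1. flip(c,b)  →  {at(c,b), at(c,c), at(c,d), inpos(a,c), inpos(a,d), inpos(b,a), inpos(b,c), inpos(c,a), inpos(c,b), inpos(c,c), inpos(c,d), inpos(d,a), inpos(d,b)}
2. flip(a,c)  →  {at(a,a), at(c,b), at(c,c), at(c,d), inpos(a,a), inpos(a,c), inpos(a,d), inpos(b,a), inpos(b,c), inpos(c,a), inpos(c,b), inpos(c,d), inpos(d,a), inpos(d,b)}
3. flip(d,a)  →  {at(a,a), at(c,b), at(c,c), at(c,d), at(d,d), inpos(a,c), inpos(a,d), inpos(b,a), inpos(b,c), inpos(c,a), inpos(c,b), inpos(c,d), inpos(d,a), inpos(d,b), inpos(d,d)}

flip(c,b); flip(a,c); flip(d,a)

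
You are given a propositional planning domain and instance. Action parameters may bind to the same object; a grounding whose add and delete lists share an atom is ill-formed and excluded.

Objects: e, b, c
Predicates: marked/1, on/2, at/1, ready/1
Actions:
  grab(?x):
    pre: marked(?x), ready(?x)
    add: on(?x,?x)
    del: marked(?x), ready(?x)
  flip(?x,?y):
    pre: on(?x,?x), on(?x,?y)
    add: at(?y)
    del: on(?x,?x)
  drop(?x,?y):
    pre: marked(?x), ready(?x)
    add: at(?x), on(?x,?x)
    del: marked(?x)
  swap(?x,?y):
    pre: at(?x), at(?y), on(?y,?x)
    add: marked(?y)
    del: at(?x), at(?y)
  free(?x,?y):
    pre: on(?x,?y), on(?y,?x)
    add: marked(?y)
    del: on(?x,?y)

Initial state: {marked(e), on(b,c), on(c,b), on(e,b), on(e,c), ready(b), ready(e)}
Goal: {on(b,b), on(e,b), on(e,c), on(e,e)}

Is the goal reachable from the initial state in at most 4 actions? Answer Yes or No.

Yes

1. grab(e)  →  {on(b,c), on(c,b), on(e,b), on(e,c), on(e,e), ready(b)}
2. free(c,b)  →  {marked(b), on(b,c), on(e,b), on(e,c), on(e,e), ready(b)}
3. grab(b)  →  {on(b,b), on(b,c), on(e,b), on(e,c), on(e,e)}
optimal plan length = 3; 3 ≤ 4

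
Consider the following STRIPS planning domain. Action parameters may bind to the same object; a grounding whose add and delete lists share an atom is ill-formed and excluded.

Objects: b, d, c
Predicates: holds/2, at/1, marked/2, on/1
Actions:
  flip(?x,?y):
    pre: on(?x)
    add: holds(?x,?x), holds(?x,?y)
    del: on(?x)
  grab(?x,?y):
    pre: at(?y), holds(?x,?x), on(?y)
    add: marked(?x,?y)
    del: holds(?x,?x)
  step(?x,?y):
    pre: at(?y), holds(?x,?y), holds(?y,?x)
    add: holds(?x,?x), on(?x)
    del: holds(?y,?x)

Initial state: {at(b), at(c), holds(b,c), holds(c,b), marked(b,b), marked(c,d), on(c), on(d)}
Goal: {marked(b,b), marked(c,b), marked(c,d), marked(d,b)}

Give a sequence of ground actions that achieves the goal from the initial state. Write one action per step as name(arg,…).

flip(d,b); flip(c,b); step(b,c); grab(d,b); grab(c,b)

1. flip(d,b)  →  {at(b), at(c), holds(b,c), holds(c,b), holds(d,b), holds(d,d), marked(b,b), marked(c,d), on(c)}
2. flip(c,b)  →  {at(b), at(c), holds(b,c), holds(c,b), holds(c,c), holds(d,b), holds(d,d), marked(b,b), marked(c,d)}
3. step(b,c)  →  {at(b), at(c), holds(b,b), holds(b,c), holds(c,c), holds(d,b), holds(d,d), marked(b,b), marked(c,d), on(b)}
4. grab(d,b)  →  {at(b), at(c), holds(b,b), holds(b,c), holds(c,c), holds(d,b), marked(b,b), marked(c,d), marked(d,b), on(b)}
5. grab(c,b)  →  {at(b), at(c), holds(b,b), holds(b,c), holds(d,b), marked(b,b), marked(c,b), marked(c,d), marked(d,b), on(b)}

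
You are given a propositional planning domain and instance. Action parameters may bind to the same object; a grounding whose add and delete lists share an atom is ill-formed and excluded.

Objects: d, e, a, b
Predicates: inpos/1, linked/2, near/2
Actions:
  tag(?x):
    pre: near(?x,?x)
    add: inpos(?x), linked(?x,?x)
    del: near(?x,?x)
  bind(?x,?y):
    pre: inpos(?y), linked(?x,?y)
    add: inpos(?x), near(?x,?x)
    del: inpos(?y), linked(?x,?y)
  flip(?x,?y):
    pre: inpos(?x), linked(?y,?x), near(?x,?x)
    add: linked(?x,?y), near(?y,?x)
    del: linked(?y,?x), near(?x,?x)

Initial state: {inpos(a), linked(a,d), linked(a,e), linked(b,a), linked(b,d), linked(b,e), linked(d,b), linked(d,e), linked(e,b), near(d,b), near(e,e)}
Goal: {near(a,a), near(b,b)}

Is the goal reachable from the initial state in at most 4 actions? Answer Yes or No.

1. tag(e)  →  {inpos(a), inpos(e), linked(a,d), linked(a,e), linked(b,a), linked(b,d), linked(b,e), linked(d,b), linked(d,e), linked(e,b), linked(e,e), near(d,b)}
2. bind(a,e)  →  {inpos(a), linked(a,d), linked(b,a), linked(b,d), linked(b,e), linked(d,b), linked(d,e), linked(e,b), linked(e,e), near(a,a), near(d,b)}
3. bind(b,a)  →  {inpos(b), linked(a,d), linked(b,d), linked(b,e), linked(d,b), linked(d,e), linked(e,b), linked(e,e), near(a,a), near(b,b), near(d,b)}
optimal plan length = 3; 3 ≤ 4

Yes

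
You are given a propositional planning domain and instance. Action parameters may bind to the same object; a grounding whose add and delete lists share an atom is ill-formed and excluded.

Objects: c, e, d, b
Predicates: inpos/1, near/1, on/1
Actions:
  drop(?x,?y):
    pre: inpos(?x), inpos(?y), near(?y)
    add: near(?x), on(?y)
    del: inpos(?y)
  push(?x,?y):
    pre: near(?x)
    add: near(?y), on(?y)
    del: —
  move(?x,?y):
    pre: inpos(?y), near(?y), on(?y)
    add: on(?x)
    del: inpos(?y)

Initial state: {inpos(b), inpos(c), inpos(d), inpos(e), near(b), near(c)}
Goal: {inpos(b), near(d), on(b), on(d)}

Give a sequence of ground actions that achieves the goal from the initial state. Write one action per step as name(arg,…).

push(c,d); push(c,b)

1. push(c,d)  →  {inpos(b), inpos(c), inpos(d), inpos(e), near(b), near(c), near(d), on(d)}
2. push(c,b)  →  {inpos(b), inpos(c), inpos(d), inpos(e), near(b), near(c), near(d), on(b), on(d)}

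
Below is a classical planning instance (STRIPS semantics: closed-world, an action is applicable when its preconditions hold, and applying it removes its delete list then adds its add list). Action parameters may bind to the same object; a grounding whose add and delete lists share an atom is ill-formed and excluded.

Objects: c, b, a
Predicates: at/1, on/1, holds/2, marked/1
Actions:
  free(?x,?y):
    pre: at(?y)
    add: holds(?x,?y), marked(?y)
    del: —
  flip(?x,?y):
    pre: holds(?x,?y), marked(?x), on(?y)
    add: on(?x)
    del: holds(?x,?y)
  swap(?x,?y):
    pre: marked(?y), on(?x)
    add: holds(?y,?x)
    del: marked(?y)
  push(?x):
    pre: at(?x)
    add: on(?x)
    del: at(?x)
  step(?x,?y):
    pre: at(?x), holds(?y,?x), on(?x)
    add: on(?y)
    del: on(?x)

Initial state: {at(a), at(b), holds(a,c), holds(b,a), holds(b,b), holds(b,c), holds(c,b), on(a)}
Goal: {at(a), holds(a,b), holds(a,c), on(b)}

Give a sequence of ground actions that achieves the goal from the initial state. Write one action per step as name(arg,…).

1. free(a,b)  →  {at(a), at(b), holds(a,b), holds(a,c), holds(b,a), holds(b,b), holds(b,c), holds(c,b), marked(b), on(a)}
2. flip(b,a)  →  {at(a), at(b), holds(a,b), holds(a,c), holds(b,b), holds(b,c), holds(c,b), marked(b), on(a), on(b)}

free(a,b); flip(b,a)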